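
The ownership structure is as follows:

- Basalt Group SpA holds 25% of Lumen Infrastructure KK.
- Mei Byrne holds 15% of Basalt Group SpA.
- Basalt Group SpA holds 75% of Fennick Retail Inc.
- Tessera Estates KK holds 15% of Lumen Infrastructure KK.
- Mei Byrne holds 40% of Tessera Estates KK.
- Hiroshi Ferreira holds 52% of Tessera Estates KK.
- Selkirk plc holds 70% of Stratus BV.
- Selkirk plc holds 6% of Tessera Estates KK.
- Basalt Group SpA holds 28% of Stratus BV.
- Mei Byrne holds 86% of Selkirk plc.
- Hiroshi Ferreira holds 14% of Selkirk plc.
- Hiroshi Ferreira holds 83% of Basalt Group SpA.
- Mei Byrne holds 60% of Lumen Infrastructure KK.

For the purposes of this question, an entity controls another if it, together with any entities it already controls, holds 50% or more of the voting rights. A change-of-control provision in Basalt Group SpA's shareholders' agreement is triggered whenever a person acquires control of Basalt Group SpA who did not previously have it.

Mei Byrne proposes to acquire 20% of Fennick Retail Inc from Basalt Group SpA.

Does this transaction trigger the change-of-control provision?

No

The purchase adds only to Mei's holdings (Basalt's stake shrinks), so Mei is the only person who could newly come to control Basalt.
Mei holds 86% of Selkirk, so Mei controls Selkirk.
Selkirk holds 70% of Stratus, so Mei controls Stratus.
Mei holds 60% of Lumen, so Mei controls Lumen.
In Basalt, Mei's side holds only 15%, not ≥ 50%.
So before the transaction, Mei does not control Basalt.
After the purchase, Mei holds 20% of Fennick directly, and Basalt's stake falls to 55%.
Mei's side now holds 20% of Fennick, not ≥ 50%, so Mei still does not control Fennick.
After the transaction, Mei's side holds 15% of Basalt, not ≥ 50%, so Mei still does not control Basalt.
No new person acquires control, so the clause is not triggered.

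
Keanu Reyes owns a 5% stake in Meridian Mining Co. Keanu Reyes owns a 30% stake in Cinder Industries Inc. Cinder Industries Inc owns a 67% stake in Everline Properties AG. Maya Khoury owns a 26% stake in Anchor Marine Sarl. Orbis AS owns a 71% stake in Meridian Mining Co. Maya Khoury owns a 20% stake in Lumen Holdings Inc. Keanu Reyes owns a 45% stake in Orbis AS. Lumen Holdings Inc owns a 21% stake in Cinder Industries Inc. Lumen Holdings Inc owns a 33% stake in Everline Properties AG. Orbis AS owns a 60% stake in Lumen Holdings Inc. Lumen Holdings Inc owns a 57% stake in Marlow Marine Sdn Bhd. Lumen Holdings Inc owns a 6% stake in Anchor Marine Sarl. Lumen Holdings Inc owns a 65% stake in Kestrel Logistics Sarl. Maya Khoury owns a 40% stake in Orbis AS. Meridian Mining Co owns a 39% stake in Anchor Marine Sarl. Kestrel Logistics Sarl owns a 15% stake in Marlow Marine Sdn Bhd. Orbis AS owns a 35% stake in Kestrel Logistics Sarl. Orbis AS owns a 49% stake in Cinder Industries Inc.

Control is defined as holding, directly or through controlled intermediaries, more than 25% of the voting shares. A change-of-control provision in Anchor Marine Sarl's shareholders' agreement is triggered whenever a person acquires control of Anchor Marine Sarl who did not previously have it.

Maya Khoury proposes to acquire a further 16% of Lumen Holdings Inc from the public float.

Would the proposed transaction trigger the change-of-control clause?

The purchase changes only Maya's holdings, so Maya is the only person who could newly come to control Anchor.
Maya holds 40% of Orbis, so Maya controls Orbis.
Orbis holds 71% of Meridian, so Maya controls Meridian.
Orbis and Maya together hold 60% + 20% = 80% of Lumen, so Maya controls Lumen.
Meridian and Maya and Lumen together hold 39% + 26% + 6% = 71% of Anchor, so Maya controls Anchor.
So Maya already controls Anchor before the transaction.
After the purchase, Maya's direct stake in Lumen rises to 20% + 16% = 36%.
Maya controlled Anchor already, so this is not a new person acquiring control; every other person's position is unchanged or reduced.
No new person acquires control, so the clause is not triggered.

No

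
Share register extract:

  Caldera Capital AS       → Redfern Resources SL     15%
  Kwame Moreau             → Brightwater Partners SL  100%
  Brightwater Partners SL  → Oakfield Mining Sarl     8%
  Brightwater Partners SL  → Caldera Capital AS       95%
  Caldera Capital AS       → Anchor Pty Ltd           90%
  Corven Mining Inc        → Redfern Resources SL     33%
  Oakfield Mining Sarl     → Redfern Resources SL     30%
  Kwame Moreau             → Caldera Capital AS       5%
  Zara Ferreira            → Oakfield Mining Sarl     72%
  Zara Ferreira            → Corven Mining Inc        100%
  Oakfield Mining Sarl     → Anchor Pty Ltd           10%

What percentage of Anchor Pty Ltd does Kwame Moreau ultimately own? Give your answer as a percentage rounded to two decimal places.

90.80%

Kwame reaches Anchor along 3 paths.
Via Brightwater → Caldera: 100% × 95% × 90% = 85.5%.
Via Caldera: 5% × 90% = 4.5%.
Via Brightwater → Oakfield: 100% × 8% × 10% = 0.8%.
Total: 85.5% + 4.5% + 0.8% = 90.8%.
Rounded: 90.80%.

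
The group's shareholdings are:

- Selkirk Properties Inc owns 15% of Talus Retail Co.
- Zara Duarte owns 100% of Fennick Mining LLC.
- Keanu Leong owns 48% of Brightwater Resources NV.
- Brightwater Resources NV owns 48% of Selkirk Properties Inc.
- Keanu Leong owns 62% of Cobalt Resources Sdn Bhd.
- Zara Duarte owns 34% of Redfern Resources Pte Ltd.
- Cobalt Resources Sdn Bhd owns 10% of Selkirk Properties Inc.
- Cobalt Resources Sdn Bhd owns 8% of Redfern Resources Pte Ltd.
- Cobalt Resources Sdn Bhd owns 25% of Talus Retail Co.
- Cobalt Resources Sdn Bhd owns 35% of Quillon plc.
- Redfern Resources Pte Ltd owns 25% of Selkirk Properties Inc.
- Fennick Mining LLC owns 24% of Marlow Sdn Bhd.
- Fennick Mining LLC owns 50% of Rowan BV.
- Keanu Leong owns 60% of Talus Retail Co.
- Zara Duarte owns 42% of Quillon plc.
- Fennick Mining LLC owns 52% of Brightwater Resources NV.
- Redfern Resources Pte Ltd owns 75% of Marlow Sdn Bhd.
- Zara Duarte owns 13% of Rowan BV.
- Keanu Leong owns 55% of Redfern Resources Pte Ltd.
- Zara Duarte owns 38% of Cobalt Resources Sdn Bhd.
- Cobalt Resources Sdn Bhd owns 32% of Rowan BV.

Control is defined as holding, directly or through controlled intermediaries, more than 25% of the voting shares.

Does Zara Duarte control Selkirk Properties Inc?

Zara holds 38% of Cobalt, so Zara controls Cobalt.
Zara holds 100% of Fennick, so Zara controls Fennick.
Fennick holds 52% of Brightwater, so Zara controls Brightwater.
Zara and Cobalt together hold 34% + 8% = 42% of Redfern, so Zara controls Redfern.
Cobalt and Brightwater and Redfern together hold 10% + 48% + 25% = 83% of Selkirk, so Zara controls Selkirk.

Yes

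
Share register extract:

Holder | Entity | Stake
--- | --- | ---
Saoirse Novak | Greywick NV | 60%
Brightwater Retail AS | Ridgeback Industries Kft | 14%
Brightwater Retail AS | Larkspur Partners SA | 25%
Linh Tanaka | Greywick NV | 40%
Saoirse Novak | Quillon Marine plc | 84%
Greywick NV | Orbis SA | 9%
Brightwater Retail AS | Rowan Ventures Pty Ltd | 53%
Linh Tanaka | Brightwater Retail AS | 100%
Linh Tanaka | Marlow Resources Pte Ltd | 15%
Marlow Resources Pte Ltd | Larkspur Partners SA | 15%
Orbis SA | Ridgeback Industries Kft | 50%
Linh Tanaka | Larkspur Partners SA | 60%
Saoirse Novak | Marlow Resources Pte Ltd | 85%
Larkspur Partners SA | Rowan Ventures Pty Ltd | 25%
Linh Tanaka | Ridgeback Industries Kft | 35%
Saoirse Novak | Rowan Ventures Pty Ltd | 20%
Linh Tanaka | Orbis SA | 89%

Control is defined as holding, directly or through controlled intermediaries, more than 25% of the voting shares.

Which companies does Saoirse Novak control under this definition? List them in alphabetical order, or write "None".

Saoirse holds 60% of Greywick, so Saoirse controls Greywick.
Saoirse holds 85% of Marlow, so Saoirse controls Marlow.
Saoirse holds 84% of Quillon, so Saoirse controls Quillon.
No other company's threshold is met.

Greywick NV, Marlow Resources Pte Ltd, Quillon Marine plc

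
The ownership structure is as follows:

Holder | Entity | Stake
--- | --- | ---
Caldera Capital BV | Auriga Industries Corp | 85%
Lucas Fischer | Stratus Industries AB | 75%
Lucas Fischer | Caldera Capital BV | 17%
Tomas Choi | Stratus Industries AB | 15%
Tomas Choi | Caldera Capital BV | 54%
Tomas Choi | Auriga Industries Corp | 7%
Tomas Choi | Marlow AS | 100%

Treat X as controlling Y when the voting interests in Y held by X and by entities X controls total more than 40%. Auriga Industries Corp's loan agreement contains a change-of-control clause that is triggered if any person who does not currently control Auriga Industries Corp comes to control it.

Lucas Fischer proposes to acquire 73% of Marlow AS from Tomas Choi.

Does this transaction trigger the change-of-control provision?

The purchase adds only to Lucas's holdings (Tomas's stake shrinks), so Lucas is the only person who could newly come to control Auriga.
Lucas holds 75% of Stratus, so Lucas controls Stratus.
Neither Lucas nor any entity Lucas controls holds any voting interest in Auriga.
So before the transaction, Lucas does not control Auriga.
After the purchase, Lucas holds 73% of Marlow directly, and Tomas's stake falls to 27%.
Lucas holds 73% of Marlow, so Lucas controls Marlow.
After the transaction, neither Lucas nor any entity Lucas controls holds a voting interest in Auriga, so Lucas still does not control it.
No new person acquires control, so the clause is not triggered.

No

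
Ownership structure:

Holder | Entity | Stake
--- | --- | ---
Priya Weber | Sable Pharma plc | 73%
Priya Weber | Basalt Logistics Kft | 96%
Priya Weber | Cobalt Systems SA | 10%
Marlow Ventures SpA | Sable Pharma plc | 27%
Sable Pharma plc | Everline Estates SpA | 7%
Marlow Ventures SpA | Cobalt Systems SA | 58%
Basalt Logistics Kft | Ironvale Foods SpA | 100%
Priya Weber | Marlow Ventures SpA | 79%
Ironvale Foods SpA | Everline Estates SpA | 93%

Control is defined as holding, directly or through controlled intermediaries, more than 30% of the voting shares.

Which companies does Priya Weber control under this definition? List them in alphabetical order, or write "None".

Priya holds 79% of Marlow, so Priya controls Marlow.
Priya holds 96% of Basalt, so Priya controls Basalt.
Marlow and Priya together hold 58% + 10% = 68% of Cobalt, so Priya controls Cobalt.
Priya and Marlow together hold 73% + 27% = 100% of Sable, so Priya controls Sable.
Basalt holds 100% of Ironvale, so Priya controls Ironvale.
Ironvale and Sable together hold 93% + 7% = 100% of Everline, so Priya controls Everline.

Basalt Logistics Kft, Cobalt Systems SA, Everline Estates SpA, Ironvale Foods SpA, Marlow Ventures SpA, Sable Pharma plc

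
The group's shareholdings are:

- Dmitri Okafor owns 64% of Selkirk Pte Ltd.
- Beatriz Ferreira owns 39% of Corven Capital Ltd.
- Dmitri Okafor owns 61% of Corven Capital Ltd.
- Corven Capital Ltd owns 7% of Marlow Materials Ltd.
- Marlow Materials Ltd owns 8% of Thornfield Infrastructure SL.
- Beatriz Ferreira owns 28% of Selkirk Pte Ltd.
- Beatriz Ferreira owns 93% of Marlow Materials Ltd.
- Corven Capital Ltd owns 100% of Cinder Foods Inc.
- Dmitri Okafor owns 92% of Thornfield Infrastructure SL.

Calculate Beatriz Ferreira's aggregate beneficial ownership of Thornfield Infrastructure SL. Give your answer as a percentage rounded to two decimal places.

Beatriz reaches Thornfield along 2 paths.
Via Marlow: 93% × 8% = 7.44%.
Via Corven → Marlow: 39% × 7% × 8% = 0.2184%.
Total: 7.44% + 0.2184% = 7.6584%.
Rounded: 7.66%.

7.66%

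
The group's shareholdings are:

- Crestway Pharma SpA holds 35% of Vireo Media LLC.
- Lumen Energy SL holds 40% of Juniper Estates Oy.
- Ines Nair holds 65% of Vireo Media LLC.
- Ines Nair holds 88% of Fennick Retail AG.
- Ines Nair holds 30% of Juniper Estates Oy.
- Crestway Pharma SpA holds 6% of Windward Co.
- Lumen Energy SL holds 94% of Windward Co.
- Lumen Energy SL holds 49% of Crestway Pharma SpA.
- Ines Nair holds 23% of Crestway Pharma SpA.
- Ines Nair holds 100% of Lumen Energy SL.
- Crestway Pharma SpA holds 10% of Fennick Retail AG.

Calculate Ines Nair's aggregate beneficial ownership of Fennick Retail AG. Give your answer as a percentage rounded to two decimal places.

Ines reaches Fennick along 3 paths.
Direct stake: 88% = 88%.
Via Crestway: 23% × 10% = 2.3%.
Via Lumen → Crestway: 100% × 49% × 10% = 4.9%.
Total: 88% + 2.3% + 4.9% = 95.2%.
Rounded: 95.20%.

95.20%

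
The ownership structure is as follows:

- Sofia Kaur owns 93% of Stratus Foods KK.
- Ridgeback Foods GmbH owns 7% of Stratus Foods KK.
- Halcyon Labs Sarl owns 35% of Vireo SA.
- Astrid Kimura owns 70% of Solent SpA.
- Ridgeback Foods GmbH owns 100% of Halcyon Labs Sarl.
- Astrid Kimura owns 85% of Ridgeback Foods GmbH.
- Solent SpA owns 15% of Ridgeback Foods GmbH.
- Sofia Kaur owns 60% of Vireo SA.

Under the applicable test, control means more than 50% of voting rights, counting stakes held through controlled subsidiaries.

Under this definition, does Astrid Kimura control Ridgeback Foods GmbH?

Yes

Astrid holds 70% of Solent, so Astrid controls Solent.
Astrid and Solent together hold 85% + 15% = 100% of Ridgeback, so Astrid controls Ridgeback.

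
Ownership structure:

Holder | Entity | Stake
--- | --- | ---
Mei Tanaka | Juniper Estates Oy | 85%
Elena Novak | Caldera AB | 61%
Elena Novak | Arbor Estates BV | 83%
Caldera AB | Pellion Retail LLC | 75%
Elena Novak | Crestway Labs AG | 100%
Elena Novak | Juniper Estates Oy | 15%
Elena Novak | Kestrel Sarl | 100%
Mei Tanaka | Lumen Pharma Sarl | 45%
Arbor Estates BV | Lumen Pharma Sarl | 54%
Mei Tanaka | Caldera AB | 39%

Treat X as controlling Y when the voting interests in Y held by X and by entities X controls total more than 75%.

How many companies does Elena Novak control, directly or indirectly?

Elena holds 83% of Arbor, so Elena controls Arbor.
Elena holds 100% of Kestrel, so Elena controls Kestrel.
Elena holds 100% of Crestway, so Elena controls Crestway.
No other company's threshold is met.
Elena controls 3 companies.

3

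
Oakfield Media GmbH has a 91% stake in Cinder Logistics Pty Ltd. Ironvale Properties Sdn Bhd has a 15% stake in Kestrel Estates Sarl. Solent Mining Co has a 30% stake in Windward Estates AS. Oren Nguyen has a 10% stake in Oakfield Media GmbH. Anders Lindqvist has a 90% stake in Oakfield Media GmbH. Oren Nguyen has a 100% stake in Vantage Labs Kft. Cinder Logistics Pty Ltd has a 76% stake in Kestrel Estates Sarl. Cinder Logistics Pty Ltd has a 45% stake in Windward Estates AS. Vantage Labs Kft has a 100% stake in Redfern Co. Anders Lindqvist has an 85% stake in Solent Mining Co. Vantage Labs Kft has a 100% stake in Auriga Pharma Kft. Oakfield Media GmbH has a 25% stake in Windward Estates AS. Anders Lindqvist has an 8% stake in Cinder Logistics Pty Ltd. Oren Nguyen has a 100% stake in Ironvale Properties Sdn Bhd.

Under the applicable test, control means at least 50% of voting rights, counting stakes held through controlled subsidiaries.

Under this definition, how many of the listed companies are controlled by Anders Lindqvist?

Anders holds 90% of Oakfield, so Anders controls Oakfield.
Anders holds 85% of Solent, so Anders controls Solent.
Oakfield and Anders together hold 91% + 8% = 99% of Cinder, so Anders controls Cinder.
Solent and Oakfield and Cinder together hold 30% + 25% + 45% = 100% of Windward, so Anders controls Windward.
Cinder holds 76% of Kestrel, so Anders controls Kestrel.
No other company's threshold is met.
Anders controls 5 companies.

5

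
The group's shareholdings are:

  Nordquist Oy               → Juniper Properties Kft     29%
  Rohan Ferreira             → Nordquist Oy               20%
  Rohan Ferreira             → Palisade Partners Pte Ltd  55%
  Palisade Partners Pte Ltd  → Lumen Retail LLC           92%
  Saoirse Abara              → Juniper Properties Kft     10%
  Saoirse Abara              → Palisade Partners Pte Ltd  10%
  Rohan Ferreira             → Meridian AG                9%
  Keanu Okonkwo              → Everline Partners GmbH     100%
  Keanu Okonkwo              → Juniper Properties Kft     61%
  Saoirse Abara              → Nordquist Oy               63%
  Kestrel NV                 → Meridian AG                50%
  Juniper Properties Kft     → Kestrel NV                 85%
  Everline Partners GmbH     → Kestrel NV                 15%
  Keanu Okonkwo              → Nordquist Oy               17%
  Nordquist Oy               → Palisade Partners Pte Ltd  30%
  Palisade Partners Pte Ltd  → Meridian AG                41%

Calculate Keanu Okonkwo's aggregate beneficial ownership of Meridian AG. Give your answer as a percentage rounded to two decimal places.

Keanu reaches Meridian along 4 paths.
Via Juniper → Kestrel: 61% × 85% × 50% = 25.925%.
Via Nordquist → Juniper → Kestrel: 17% × 29% × 85% × 50% = 2.09525%.
Via Everline → Kestrel: 100% × 15% × 50% = 7.5%.
Via Nordquist → Palisade: 17% × 30% × 41% = 2.091%.
Total: 25.925% + 2.09525% + 7.5% + 2.091% = 37.61125%.
Rounded: 37.61%.

37.61%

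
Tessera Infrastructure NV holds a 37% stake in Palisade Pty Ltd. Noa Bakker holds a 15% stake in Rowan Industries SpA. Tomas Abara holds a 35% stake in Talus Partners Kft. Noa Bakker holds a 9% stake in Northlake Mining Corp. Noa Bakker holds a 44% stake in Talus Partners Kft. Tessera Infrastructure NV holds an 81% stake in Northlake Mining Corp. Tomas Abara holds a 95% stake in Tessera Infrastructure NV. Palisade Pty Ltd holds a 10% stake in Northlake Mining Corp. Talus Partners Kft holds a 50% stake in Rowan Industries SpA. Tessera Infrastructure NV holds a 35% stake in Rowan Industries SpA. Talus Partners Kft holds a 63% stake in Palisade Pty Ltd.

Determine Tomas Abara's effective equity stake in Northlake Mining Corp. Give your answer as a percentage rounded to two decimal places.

82.67%

Tomas reaches Northlake along 3 paths.
Via Tessera → Palisade: 95% × 37% × 10% = 3.515%.
Via Talus → Palisade: 35% × 63% × 10% = 2.205%.
Via Tessera: 95% × 81% = 76.95%.
Total: 3.515% + 2.205% + 76.95% = 82.67%.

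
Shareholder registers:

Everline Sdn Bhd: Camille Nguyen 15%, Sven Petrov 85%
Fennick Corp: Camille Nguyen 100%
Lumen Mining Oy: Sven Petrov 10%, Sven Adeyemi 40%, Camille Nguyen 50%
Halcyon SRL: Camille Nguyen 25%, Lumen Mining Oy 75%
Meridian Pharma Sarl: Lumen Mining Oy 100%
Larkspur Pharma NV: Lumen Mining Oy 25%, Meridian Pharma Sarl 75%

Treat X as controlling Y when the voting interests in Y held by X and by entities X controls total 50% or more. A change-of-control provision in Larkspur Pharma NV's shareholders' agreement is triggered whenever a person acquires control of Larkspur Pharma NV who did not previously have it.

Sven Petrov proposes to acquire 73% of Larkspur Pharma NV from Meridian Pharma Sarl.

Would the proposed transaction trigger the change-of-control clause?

The purchase adds only to Sven Petrov's holdings (Meridian's stake shrinks), so Sven Petrov is the only person who could newly come to control Larkspur.
Sven Petrov holds 85% of Everline, so Sven Petrov controls Everline.
Neither Sven Petrov nor any entity Sven Petrov controls holds any voting interest in Larkspur.
So before the transaction, Sven Petrov does not control Larkspur.
After the purchase, Sven Petrov holds 73% of Larkspur directly, and Meridian's stake falls to 2%.
Sven Petrov holds 73% of Larkspur, so Sven Petrov controls Larkspur.
Sven Petrov did not control Larkspur before and does after, so the clause is triggered.

Yes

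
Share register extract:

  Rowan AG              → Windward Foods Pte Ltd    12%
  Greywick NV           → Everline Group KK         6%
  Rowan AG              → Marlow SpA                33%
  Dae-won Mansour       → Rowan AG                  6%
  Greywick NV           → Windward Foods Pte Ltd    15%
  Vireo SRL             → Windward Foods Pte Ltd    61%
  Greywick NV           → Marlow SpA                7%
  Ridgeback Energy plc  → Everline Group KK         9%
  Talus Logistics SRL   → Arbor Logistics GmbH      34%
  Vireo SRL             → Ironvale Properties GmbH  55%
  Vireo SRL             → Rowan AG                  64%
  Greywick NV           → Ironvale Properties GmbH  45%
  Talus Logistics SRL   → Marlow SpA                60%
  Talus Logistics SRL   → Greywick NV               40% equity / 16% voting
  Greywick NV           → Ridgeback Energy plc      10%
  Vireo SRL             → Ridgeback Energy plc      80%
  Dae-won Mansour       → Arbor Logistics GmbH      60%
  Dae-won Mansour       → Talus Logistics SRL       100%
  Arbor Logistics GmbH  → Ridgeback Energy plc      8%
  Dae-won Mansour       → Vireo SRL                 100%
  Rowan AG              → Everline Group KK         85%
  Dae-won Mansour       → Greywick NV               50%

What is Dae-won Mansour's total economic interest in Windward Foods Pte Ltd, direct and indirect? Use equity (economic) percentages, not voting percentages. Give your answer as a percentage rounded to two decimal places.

82.90%

Dae-won reaches Windward along 5 paths.
Via Vireo: 100% × 61% = 61%.
Via Greywick: 50% × 15% = 7.5%.
Via Talus → Greywick: 100% × 40% × 15% = 6%.
Via Vireo → Rowan: 100% × 64% × 12% = 7.68%.
Via Rowan: 6% × 12% = 0.72%.
Total: 61% + 7.5% + 6% + 7.68% + 0.72% = 82.9%.
Rounded: 82.90%.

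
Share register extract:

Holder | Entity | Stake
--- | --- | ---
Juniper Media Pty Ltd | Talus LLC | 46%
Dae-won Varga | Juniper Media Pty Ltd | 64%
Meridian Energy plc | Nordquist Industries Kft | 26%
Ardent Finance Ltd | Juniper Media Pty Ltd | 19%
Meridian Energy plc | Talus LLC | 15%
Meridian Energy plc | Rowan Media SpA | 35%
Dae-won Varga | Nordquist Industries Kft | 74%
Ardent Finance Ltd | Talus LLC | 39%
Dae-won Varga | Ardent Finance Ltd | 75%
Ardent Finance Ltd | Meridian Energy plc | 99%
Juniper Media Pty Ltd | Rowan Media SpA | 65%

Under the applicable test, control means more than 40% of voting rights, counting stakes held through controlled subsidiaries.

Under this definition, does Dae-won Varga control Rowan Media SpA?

Yes

Dae-won holds 75% of Ardent, so Dae-won controls Ardent.
Dae-won and Ardent together hold 64% + 19% = 83% of Juniper, so Dae-won controls Juniper.
Ardent holds 99% of Meridian, so Dae-won controls Meridian.
Juniper and Meridian together hold 65% + 35% = 100% of Rowan, so Dae-won controls Rowan.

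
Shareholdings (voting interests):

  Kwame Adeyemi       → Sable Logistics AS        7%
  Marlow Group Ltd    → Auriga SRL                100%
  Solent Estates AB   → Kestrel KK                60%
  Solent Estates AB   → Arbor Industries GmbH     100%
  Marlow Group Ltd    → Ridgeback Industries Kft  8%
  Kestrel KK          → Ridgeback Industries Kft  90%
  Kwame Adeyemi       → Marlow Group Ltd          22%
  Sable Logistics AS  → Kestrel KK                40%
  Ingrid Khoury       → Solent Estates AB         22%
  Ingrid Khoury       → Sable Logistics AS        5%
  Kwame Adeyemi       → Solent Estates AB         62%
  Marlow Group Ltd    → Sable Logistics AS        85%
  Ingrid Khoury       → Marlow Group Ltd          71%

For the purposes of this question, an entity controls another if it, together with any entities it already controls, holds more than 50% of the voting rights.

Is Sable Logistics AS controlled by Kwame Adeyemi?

No

Kwame holds 62% of Solent, so Kwame controls Solent.
Solent holds 100% of Arbor, so Kwame controls Arbor.
Solent holds 60% of Kestrel, so Kwame controls Kestrel.
Kestrel holds 90% of Ridgeback, so Kwame controls Ridgeback.
In Sable, Kwame's side holds only 7%, not > 50%.
So Kwame does not control Sable.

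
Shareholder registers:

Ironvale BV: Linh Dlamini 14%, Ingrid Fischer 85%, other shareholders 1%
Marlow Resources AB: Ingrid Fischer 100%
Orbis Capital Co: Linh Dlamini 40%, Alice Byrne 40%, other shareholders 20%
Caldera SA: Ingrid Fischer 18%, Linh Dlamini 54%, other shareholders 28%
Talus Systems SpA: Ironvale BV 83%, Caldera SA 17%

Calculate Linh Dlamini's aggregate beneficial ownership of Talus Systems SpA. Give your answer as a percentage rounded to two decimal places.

Linh reaches Talus along 2 paths.
Via Ironvale: 14% × 83% = 11.62%.
Via Caldera: 54% × 17% = 9.18%.
Total: 11.62% + 9.18% = 20.8%.
Rounded: 20.80%.

20.80%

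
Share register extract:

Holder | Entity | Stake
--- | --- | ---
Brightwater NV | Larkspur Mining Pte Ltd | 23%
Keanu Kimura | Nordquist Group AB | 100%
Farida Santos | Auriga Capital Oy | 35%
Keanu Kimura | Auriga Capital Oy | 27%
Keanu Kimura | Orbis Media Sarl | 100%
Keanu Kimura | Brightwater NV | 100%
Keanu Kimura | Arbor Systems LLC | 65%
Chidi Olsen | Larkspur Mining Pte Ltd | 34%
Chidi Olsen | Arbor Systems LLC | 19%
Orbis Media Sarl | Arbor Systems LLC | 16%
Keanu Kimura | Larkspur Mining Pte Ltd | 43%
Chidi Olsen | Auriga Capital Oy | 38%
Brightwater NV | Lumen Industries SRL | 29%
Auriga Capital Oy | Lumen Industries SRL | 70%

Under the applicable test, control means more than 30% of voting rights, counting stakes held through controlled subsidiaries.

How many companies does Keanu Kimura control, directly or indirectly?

Keanu holds 100% of Orbis, so Keanu controls Orbis.
Orbis and Keanu together hold 16% + 65% = 81% of Arbor, so Keanu controls Arbor.
Keanu holds 100% of Nordquist, so Keanu controls Nordquist.
Keanu holds 100% of Brightwater, so Keanu controls Brightwater.
Keanu and Brightwater together hold 43% + 23% = 66% of Larkspur, so Keanu controls Larkspur.
No other company's threshold is met.
Keanu controls 5 companies.

5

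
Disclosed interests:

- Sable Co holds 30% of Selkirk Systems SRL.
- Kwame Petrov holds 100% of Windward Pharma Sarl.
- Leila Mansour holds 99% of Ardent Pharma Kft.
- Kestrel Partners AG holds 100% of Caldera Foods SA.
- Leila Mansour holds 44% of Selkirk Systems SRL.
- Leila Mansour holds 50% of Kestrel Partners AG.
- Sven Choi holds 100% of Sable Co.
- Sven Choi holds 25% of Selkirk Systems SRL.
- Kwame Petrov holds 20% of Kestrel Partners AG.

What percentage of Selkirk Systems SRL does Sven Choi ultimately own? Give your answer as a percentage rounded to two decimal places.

55.00%

Sven reaches Selkirk along 2 paths.
Via Sable: 100% × 30% = 30%.
Direct stake: 25% = 25%.
Total: 30% + 25% = 55%.
Rounded: 55.00%.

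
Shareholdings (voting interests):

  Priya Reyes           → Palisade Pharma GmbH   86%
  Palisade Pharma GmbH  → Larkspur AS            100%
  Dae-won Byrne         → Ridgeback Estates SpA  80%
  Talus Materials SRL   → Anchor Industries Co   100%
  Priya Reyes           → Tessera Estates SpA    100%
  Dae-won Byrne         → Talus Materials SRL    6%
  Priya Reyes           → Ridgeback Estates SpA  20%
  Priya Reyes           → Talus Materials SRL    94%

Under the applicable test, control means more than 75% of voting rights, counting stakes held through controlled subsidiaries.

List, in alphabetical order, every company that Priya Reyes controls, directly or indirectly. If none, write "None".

Priya holds 94% of Talus, so Priya controls Talus.
Priya holds 100% of Tessera, so Priya controls Tessera.
Talus holds 100% of Anchor, so Priya controls Anchor.
Priya holds 86% of Palisade, so Priya controls Palisade.
Palisade holds 100% of Larkspur, so Priya controls Larkspur.
No other company's threshold is met.

Anchor Industries Co, Larkspur AS, Palisade Pharma GmbH, Talus Materials SRL, Tessera Estates SpA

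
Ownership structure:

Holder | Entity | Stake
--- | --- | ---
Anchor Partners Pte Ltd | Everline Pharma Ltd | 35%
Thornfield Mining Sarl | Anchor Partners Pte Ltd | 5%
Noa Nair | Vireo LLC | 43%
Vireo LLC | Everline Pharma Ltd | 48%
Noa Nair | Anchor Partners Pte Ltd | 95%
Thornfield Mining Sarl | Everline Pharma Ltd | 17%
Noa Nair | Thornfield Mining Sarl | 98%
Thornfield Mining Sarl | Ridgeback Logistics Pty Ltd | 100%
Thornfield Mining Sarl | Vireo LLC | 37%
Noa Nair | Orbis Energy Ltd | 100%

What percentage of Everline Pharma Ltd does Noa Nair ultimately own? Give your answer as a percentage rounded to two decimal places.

89.67%

Noa reaches Everline along 5 paths.
Via Thornfield → Anchor: 98% × 5% × 35% = 1.715%.
Via Anchor: 95% × 35% = 33.25%.
Via Thornfield → Vireo: 98% × 37% × 48% = 17.4048%.
Via Vireo: 43% × 48% = 20.64%.
Via Thornfield: 98% × 17% = 16.66%.
Total: 1.715% + 33.25% + 17.4048% + 20.64% + 16.66% = 89.6698%.
Rounded: 89.67%.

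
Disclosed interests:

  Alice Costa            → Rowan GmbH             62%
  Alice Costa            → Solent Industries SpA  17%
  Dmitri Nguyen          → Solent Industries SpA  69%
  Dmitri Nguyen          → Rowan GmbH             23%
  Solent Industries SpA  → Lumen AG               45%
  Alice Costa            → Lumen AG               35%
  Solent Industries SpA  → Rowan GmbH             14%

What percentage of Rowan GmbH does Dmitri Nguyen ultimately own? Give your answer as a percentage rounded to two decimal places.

32.66%

Dmitri reaches Rowan along 2 paths.
Via Solent: 69% × 14% = 9.66%.
Direct stake: 23% = 23%.
Total: 9.66% + 23% = 32.66%.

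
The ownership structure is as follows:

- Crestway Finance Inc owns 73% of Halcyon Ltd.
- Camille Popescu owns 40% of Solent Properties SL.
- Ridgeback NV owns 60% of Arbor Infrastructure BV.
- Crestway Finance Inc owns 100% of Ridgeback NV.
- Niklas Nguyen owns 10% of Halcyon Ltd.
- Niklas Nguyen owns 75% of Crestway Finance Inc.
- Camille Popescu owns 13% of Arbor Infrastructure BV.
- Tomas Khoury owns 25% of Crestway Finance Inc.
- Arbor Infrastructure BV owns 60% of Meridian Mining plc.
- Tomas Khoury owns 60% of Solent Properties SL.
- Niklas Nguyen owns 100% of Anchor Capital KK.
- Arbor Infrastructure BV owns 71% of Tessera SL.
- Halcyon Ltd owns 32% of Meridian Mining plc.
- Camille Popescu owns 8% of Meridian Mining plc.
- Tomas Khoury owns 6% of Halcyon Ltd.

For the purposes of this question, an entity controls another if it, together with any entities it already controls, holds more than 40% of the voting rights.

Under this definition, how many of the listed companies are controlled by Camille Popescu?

Camille's largest direct stake is 40% in Solent, which does not meet the threshold.
Camille controls 0 companies.

0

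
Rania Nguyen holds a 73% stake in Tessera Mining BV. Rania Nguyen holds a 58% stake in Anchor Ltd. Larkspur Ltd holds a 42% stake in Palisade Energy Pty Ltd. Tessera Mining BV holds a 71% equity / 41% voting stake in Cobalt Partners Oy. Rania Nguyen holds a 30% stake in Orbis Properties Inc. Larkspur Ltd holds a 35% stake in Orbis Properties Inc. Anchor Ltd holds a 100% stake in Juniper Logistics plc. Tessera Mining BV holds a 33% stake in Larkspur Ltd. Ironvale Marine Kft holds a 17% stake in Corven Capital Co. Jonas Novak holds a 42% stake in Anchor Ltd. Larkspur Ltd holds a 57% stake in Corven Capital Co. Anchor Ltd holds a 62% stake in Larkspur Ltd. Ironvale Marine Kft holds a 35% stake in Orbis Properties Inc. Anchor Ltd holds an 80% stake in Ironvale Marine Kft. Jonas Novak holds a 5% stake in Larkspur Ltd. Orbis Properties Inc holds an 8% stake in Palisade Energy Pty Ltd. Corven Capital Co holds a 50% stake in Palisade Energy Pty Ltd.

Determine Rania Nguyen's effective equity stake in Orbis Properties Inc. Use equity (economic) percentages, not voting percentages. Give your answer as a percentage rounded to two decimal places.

Rania reaches Orbis along 4 paths.
Direct stake: 30% = 30%.
Via Tessera → Larkspur: 73% × 33% × 35% = 8.4315%.
Via Anchor → Larkspur: 58% × 62% × 35% = 12.586%.
Via Anchor → Ironvale: 58% × 80% × 35% = 16.24%.
Total: 30% + 8.4315% + 12.586% + 16.24% = 67.2575%.
Rounded: 67.26%.

67.26%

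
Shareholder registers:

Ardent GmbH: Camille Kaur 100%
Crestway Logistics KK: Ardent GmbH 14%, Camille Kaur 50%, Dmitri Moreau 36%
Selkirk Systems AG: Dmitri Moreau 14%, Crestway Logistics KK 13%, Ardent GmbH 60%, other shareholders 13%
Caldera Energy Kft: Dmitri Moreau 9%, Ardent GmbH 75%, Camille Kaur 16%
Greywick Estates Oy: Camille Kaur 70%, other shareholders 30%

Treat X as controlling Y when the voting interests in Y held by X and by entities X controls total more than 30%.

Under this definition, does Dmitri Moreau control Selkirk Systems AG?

No

Dmitri holds 36% of Crestway, so Dmitri controls Crestway.
In Selkirk, Dmitri's side holds only 14% + 13% = 27%, not > 30%.
So Dmitri does not control Selkirk.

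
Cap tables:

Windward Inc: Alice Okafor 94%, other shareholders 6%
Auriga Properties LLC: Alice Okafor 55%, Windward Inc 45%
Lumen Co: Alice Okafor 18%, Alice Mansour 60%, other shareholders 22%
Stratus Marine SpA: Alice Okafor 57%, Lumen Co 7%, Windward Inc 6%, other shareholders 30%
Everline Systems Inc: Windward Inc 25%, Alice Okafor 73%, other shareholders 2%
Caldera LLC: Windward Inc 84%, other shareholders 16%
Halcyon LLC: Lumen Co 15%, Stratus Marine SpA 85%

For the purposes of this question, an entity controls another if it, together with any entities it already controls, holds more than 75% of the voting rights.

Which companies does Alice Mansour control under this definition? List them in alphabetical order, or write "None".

Alice Mansour's largest direct stake is 60% in Lumen, which does not meet the threshold.

None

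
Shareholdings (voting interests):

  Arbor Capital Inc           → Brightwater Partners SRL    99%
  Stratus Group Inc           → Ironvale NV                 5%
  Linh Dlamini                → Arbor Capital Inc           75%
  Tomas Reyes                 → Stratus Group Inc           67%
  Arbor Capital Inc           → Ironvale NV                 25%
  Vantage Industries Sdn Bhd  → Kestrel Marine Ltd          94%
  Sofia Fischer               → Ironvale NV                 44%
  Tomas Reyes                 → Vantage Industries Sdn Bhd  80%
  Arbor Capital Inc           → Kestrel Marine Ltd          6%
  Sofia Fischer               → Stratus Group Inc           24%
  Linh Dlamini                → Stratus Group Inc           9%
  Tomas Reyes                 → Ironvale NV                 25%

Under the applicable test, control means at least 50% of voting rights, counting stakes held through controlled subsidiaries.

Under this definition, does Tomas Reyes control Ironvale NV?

No

Tomas holds 80% of Vantage, so Tomas controls Vantage.
Tomas holds 67% of Stratus, so Tomas controls Stratus.
Vantage holds 94% of Kestrel, so Tomas controls Kestrel.
In Ironvale, Tomas's side holds only 25% + 5% = 30%, not ≥ 50%.
So Tomas does not control Ironvale.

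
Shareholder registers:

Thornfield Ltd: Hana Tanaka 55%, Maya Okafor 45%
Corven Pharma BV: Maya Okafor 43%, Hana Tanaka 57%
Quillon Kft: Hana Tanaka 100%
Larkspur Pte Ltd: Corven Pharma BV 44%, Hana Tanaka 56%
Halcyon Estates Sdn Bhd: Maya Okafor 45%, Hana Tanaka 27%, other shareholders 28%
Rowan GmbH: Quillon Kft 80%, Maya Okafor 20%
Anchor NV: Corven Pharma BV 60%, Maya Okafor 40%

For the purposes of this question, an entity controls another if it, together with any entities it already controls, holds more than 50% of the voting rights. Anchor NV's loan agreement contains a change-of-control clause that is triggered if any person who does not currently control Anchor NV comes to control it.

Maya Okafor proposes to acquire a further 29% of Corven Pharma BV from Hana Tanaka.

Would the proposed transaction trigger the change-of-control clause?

Yes

The purchase adds only to Maya's holdings (Hana's stake shrinks), so Maya is the only person who could newly come to control Anchor.
Maya's largest direct stake is 45% in Thornfield, which does not meet the threshold, so Maya controls no company.
In Anchor, Maya's side holds only 40%, not > 50%.
So before the transaction, Maya does not control Anchor.
After the purchase, Maya's direct stake in Corven rises to 43% + 29% = 72%, and Hana's stake falls to 28%.
Maya holds 72% of Corven, so Maya controls Corven.
Corven and Maya together hold 60% + 40% = 100% of Anchor, so Maya controls Anchor.
Maya did not control Anchor before and does after, so the clause is triggered.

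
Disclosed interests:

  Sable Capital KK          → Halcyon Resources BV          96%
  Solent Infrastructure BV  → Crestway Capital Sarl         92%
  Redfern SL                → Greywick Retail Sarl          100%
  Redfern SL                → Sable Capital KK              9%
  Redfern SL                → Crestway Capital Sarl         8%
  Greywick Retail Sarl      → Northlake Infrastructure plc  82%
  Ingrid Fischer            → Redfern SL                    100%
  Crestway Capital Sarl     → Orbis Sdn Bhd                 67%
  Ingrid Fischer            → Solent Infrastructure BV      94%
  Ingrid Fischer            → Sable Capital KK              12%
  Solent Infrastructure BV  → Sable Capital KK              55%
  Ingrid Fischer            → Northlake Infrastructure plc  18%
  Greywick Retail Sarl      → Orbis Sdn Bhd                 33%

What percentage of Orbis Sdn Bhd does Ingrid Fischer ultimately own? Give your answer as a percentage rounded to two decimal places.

Ingrid reaches Orbis along 3 paths.
Via Solent → Crestway: 94% × 92% × 67% = 57.9416%.
Via Redfern → Crestway: 100% × 8% × 67% = 5.36%.
Via Redfern → Greywick: 100% × 100% × 33% = 33%.
Total: 57.9416% + 5.36% + 33% = 96.3016%.
Rounded: 96.30%.

96.30%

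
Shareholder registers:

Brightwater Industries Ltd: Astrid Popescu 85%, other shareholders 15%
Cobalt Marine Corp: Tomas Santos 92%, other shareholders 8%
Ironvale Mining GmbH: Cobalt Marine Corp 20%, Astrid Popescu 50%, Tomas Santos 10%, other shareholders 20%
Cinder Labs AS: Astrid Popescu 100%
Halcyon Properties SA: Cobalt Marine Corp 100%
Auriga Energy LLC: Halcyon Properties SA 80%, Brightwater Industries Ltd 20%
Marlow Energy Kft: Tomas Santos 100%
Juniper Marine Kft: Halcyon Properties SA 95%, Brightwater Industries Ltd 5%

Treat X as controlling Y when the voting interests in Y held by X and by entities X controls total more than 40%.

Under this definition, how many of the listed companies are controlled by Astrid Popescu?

Astrid holds 85% of Brightwater, so Astrid controls Brightwater.
Astrid holds 50% of Ironvale, so Astrid controls Ironvale.
Astrid holds 100% of Cinder, so Astrid controls Cinder.
No other company's threshold is met.
Astrid controls 3 companies.

3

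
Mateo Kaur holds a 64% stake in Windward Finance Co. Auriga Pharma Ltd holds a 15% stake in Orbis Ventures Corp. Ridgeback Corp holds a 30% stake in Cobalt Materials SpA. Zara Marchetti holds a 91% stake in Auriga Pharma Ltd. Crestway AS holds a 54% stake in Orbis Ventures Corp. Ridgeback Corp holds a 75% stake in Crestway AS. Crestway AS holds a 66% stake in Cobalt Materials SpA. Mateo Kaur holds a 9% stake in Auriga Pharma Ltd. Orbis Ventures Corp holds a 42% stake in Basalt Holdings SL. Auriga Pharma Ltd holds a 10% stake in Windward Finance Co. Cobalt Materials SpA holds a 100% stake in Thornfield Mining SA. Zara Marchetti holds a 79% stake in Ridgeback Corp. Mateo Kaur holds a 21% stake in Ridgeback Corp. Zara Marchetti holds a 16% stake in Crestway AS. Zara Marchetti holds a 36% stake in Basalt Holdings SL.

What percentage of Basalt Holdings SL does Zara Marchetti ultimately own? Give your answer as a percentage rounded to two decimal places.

58.80%

Zara reaches Basalt along 4 paths.
Direct stake: 36% = 36%.
Via Ridgeback → Crestway → Orbis: 79% × 75% × 54% × 42% = 13.4379%.
Via Crestway → Orbis: 16% × 54% × 42% = 3.6288%.
Via Auriga → Orbis: 91% × 15% × 42% = 5.733%.
Total: 36% + 13.4379% + 3.6288% + 5.733% = 58.7997%.
Rounded: 58.80%.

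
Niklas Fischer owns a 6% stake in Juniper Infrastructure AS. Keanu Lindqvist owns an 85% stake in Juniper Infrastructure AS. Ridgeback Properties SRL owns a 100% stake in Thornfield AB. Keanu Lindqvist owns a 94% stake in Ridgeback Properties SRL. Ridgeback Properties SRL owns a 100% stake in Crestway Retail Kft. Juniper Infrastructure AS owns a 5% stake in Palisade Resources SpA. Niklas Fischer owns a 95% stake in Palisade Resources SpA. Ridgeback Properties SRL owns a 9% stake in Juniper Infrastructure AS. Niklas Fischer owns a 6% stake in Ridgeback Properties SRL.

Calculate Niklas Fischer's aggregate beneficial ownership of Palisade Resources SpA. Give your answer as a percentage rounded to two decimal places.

Niklas reaches Palisade along 3 paths.
Direct stake: 95% = 95%.
Via Ridgeback → Juniper: 6% × 9% × 5% = 0.027%.
Via Juniper: 6% × 5% = 0.3%.
Total: 95% + 0.027% + 0.3% = 95.327%.
Rounded: 95.33%.

95.33%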